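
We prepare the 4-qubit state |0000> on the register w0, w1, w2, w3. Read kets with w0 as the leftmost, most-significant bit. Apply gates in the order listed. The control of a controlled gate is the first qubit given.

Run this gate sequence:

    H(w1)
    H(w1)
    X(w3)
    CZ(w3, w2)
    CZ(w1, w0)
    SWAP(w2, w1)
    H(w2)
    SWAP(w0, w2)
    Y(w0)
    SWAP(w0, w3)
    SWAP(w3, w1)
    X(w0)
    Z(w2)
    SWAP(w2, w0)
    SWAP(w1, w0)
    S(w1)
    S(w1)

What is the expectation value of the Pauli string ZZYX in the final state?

The expectation value of ZZYX is 0.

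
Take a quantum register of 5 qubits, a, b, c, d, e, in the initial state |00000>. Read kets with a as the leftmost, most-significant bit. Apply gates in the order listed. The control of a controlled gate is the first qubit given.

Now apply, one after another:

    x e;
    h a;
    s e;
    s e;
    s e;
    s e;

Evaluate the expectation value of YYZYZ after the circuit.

The expectation value of YYZYZ is 0. Key observation: steps 3-6 multiply out to the identity, so the circuit reduces to the remaining gates.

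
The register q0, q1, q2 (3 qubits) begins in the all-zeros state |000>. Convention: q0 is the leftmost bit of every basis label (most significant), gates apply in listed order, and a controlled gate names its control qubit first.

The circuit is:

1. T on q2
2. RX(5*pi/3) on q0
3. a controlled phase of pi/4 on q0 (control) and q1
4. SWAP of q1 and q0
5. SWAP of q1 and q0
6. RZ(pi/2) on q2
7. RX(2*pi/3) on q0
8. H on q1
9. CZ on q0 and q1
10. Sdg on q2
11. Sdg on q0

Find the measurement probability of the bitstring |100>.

Outcome |100> occurs with probability 1/8. Key observation: the block from step 4 through step 5 cancels to the identity and can be dropped.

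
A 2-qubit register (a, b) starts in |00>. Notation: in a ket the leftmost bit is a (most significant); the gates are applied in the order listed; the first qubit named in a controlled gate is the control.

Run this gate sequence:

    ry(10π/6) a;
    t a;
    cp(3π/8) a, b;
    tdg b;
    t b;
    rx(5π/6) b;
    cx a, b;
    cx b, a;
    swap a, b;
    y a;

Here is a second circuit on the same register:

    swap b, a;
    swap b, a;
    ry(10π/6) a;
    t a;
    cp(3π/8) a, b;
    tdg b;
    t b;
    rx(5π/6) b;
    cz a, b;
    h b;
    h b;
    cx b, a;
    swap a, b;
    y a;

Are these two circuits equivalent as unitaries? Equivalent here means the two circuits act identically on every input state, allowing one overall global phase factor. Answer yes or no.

No: there is an input state on which the two circuits produce genuinely different outputs (not merely differing by a phase).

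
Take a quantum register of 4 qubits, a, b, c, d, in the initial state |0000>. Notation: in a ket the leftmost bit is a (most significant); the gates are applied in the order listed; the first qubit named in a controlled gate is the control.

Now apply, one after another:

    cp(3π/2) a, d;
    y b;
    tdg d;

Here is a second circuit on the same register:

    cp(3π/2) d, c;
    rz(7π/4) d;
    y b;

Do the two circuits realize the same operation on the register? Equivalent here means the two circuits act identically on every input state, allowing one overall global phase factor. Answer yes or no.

No: there is an input state on which the two circuits produce genuinely different outputs (not merely differing by a phase).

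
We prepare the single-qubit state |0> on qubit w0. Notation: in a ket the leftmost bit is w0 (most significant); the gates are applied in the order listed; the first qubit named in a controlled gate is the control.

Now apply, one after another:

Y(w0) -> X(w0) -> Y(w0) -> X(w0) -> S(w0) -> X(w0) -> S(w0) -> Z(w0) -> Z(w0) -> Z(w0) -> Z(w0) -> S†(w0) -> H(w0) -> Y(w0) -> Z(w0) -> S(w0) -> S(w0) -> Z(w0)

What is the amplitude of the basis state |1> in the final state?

The amplitude on |1> is sqrt(2)*I/2. Key observation: gates 7-12 undo each other exactly, leaving only the rest of the circuit to track.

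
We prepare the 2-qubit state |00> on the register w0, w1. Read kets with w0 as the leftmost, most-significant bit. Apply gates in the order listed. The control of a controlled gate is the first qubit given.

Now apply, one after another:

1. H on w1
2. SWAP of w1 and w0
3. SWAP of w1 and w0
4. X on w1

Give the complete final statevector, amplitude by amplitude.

The final amplitudes are sqrt(2)/2 on |00>, sqrt(2)/2 on |01>, 0 on |10>, 0 on |11>. Key observation: gates 2-3 undo each other exactly, leaving only the rest of the circuit to track.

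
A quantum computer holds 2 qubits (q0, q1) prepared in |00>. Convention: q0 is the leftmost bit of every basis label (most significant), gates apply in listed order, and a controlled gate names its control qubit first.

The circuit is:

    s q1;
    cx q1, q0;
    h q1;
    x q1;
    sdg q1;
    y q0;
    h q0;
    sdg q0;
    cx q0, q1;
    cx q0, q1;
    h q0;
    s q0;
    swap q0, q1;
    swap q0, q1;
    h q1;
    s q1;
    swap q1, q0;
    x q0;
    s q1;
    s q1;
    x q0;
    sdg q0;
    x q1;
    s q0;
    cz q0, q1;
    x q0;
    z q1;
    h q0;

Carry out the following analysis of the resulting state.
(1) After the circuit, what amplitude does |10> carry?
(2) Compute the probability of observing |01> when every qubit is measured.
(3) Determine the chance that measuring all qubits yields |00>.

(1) The final state's coefficient on |10> equals sqrt(2)*I/2. Key observation: steps 9-10 multiply out to the identity, so the circuit reduces to the remaining gates.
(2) Outcome |01> occurs with probability 1/2.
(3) Outcome |00> occurs with probability 0.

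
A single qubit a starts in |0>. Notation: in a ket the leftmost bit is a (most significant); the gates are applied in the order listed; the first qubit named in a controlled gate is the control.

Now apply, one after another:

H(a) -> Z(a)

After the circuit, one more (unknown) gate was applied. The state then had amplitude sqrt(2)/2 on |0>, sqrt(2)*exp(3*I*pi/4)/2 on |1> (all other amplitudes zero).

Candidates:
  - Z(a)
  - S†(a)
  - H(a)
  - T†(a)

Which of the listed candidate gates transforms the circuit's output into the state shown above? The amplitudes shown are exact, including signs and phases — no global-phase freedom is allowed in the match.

The unique candidate consistent with the amplitudes is T†(a).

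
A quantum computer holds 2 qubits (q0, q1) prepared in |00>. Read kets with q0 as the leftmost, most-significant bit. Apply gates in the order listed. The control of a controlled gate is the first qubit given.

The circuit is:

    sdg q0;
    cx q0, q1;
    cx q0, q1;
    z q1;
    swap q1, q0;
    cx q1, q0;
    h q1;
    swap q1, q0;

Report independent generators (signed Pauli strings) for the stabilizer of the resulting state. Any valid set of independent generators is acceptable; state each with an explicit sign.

One valid set of independent stabilizer generators is +XI, +IZ (any independent generating set of the same group is equally correct). Key observation: gates 2-3 undo each other exactly, leaving only the rest of the circuit to track.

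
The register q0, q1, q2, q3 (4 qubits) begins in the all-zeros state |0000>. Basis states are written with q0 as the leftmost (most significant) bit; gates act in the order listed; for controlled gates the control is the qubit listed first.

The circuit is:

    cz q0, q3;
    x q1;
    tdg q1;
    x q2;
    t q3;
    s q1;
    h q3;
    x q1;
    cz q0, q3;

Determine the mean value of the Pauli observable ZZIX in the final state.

The observable ZZIX averages to 1.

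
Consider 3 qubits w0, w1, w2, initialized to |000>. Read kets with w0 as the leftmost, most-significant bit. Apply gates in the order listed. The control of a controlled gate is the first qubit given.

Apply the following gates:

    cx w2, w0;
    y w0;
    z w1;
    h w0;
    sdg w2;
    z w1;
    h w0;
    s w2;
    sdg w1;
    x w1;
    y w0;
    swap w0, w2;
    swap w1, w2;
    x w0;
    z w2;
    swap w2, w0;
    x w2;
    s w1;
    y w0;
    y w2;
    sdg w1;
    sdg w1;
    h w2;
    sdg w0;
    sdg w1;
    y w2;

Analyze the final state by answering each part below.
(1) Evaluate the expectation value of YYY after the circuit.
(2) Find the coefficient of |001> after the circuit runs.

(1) The expectation value of YYY is 0.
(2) |001> carries amplitude -sqrt(2)*I/2 in the final state.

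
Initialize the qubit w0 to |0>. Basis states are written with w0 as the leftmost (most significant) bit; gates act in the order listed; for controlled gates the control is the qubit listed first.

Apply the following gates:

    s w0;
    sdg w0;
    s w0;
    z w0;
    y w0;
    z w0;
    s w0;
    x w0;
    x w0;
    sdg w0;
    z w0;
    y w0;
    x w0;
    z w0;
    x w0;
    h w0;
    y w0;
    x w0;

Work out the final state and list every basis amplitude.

After the circuit, the state carries amplitude -sqrt(2)*I/2 on |0>, sqrt(2)*I/2 on |1>. Key observation: gates 5-12 undo each other exactly, leaving only the rest of the circuit to track.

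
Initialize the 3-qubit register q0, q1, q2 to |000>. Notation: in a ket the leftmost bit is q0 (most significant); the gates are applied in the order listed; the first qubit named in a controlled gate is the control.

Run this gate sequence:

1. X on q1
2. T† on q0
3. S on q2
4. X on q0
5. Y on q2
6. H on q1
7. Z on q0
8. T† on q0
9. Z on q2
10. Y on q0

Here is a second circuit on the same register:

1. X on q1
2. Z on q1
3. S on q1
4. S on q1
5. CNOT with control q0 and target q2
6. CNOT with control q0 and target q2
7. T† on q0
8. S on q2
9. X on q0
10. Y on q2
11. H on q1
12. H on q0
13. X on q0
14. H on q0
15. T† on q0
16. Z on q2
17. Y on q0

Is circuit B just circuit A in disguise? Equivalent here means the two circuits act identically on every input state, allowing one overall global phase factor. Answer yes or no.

Yes — the two circuits implement the same unitary up to a global phase.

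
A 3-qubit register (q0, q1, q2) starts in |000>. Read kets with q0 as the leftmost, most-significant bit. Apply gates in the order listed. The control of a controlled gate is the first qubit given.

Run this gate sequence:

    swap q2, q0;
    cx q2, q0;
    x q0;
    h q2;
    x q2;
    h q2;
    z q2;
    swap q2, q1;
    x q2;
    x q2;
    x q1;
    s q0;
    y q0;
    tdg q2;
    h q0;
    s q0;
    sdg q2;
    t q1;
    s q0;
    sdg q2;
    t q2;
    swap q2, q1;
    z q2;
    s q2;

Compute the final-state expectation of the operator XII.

In the final state, XII has expectation -1. Key observation: the block from step 4 through step 7 cancels to the identity and can be dropped.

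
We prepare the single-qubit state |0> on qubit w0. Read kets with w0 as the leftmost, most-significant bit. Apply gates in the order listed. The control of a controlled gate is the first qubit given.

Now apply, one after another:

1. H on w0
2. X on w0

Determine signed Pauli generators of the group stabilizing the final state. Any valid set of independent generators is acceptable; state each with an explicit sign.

One valid set of independent stabilizer generators is +X (any independent generating set of the same group is equally correct).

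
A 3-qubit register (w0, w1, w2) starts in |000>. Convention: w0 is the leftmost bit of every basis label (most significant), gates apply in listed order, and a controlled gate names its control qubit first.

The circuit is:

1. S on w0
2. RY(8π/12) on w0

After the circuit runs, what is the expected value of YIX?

In the final state, YIX has expectation 0.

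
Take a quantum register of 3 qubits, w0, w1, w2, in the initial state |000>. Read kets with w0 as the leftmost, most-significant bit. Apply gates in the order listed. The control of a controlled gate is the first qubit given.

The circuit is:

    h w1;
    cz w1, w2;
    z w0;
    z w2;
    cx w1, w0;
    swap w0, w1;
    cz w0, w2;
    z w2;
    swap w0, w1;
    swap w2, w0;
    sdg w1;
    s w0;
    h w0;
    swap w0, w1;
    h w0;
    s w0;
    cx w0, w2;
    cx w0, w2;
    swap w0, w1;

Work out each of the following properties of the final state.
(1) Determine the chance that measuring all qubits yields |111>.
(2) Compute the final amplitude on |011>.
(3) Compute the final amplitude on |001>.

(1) A full measurement returns |111> with probability 1/8. Key observation: gates 17-18 undo each other exactly, leaving only the rest of the circuit to track.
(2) The final state's coefficient on |011> equals -sqrt(2)/4.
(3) The final state's coefficient on |001> equals -sqrt(2)*I/4.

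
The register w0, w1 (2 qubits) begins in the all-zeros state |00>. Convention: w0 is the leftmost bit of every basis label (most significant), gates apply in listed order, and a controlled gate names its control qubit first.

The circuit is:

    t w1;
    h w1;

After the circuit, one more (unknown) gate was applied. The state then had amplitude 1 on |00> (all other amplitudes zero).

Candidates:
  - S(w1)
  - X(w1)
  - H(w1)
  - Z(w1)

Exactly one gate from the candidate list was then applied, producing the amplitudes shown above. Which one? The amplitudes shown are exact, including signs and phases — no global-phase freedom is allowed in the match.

The applied gate was H(w1).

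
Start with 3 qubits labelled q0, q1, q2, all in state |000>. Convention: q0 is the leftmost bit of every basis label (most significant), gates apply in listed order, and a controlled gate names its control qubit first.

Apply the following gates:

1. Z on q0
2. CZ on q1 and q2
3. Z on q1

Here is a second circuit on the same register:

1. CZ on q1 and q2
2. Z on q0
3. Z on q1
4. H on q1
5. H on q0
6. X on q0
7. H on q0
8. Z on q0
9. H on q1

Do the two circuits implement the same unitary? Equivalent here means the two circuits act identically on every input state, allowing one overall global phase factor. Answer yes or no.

Yes, they are equivalent — the unitaries differ by at most a global phase.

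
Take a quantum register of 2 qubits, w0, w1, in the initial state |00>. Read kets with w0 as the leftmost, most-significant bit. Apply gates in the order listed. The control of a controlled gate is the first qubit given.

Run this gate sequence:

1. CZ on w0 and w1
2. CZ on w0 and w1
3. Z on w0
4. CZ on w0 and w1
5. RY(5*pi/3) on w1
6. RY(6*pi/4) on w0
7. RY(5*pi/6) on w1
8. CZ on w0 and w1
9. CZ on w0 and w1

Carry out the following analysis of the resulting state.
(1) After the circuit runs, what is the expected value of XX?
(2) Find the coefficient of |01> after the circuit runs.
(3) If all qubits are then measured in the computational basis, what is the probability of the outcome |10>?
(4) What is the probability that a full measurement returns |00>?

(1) The observable XX averages to -1.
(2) |01> carries amplitude 1/2 in the final state.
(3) A full measurement returns |10> with probability 1/4.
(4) Outcome |00> occurs with probability 1/4.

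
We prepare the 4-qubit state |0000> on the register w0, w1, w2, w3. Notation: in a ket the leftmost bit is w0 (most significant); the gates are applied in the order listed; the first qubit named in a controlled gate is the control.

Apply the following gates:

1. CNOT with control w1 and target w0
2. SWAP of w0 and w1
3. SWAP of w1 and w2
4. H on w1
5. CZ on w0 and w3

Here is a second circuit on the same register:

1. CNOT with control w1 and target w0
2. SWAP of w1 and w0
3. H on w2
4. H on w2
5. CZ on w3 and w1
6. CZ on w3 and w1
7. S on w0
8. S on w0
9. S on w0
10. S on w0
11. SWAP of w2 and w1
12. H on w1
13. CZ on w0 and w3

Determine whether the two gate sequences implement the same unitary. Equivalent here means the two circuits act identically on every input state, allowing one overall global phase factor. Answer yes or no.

Yes: on every input state the two circuits agree up to one overall phase factor.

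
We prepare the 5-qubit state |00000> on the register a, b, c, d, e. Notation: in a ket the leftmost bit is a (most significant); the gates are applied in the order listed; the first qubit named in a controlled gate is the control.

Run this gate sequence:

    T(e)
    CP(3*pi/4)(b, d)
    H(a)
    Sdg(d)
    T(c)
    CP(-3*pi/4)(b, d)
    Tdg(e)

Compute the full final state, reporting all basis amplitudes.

After the circuit, the state carries amplitude sqrt(2)/2 on |00000>, sqrt(2)/2 on |10000>, and 0 on every other basis state.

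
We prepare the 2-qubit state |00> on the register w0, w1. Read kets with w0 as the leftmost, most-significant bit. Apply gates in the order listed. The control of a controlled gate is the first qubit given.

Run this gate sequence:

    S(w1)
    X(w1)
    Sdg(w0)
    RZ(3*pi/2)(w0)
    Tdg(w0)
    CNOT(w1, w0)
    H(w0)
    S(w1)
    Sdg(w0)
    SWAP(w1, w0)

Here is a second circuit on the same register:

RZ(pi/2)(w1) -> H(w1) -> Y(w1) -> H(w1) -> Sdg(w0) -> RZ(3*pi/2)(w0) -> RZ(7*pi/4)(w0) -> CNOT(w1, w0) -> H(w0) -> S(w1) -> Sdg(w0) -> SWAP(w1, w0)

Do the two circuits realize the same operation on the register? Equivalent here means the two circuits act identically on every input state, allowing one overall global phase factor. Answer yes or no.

No: there is an input state on which the two circuits produce genuinely different outputs (not merely differing by a phase).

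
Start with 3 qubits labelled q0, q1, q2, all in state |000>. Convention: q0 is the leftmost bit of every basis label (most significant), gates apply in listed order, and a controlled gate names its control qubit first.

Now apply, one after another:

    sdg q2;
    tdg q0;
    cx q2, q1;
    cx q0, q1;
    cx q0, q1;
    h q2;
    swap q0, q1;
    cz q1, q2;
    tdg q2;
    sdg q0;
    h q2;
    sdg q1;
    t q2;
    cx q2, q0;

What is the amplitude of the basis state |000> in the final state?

|000> carries amplitude 1/2 - exp(3*I*pi/4)/2 in the final state. Key observation: steps 4-5 multiply out to the identity, so the circuit reduces to the remaining gates.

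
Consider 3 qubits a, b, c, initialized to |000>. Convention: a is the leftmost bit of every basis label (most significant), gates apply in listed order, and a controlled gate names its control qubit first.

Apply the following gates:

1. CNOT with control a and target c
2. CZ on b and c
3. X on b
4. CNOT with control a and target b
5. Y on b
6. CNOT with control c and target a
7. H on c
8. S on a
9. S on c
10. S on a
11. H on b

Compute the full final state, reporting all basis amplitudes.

The final amplitudes are -I/2 on |000>, 1/2 on |001>, -I/2 on |010>, 1/2 on |011>, 0 on |100>, 0 on |101>, 0 on |110>, 0 on |111>.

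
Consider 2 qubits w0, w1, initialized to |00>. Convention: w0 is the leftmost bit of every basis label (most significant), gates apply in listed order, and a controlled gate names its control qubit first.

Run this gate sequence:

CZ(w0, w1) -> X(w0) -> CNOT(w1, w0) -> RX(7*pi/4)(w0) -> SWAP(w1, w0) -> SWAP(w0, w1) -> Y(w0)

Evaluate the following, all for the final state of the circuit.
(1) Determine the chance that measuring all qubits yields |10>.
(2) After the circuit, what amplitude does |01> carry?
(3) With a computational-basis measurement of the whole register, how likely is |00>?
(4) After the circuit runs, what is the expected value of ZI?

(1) The probability of measuring |10> is 1/2 - sqrt(2)/4.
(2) The amplitude on |01> is 0.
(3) Outcome |00> occurs with probability sqrt(2)/4 + 1/2.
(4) The observable ZI averages to sqrt(2)/2.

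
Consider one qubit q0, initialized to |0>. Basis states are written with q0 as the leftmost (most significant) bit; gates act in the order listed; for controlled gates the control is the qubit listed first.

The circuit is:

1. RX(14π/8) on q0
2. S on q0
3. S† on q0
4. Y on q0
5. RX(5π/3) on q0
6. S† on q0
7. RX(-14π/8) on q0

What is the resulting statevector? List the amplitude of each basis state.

The resulting statevector has amplitude (1 - I)*(-sqrt(6) + sqrt(2) + 2*I)/8 on |0>, -(1 - I)*(2*sqrt(3) + sqrt(2)*I + sqrt(6)*I)/8 on |1>.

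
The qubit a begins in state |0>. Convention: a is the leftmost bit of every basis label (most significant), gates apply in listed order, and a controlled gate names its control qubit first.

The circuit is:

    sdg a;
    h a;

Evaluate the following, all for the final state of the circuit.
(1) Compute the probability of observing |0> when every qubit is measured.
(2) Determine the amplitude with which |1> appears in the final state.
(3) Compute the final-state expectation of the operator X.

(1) Outcome |0> occurs with probability 1/2.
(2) The final state's coefficient on |1> equals sqrt(2)/2.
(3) The expectation value of X is 1.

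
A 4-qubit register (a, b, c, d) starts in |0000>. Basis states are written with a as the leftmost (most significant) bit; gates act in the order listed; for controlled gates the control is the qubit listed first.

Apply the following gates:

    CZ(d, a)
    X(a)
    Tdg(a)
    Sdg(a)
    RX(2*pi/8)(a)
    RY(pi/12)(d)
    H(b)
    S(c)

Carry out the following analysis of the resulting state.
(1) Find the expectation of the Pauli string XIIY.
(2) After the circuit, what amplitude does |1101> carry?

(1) In the final state, XIIY has expectation 0.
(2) The final state's coefficient on |1101> equals (-sqrt(2) - 1 + sqrt(3))*exp(I*pi/4)/8.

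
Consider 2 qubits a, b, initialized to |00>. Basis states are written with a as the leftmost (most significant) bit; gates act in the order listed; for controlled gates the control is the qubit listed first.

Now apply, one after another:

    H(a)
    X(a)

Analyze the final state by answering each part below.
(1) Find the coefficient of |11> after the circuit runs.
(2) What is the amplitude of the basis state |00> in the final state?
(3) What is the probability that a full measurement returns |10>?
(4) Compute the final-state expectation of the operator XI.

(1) The amplitude on |11> is 0.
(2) The amplitude on |00> is sqrt(2)/2.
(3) A full measurement returns |10> with probability 1/2.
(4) The observable XI averages to 1.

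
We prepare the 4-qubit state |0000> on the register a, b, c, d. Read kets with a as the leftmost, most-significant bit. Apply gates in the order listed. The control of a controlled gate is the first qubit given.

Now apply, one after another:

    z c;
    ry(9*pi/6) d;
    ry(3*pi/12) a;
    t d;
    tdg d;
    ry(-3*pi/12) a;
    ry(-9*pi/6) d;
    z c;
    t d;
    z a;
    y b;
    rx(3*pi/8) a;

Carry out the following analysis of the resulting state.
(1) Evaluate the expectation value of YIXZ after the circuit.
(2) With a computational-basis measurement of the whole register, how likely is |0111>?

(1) In the final state, YIXZ has expectation 0.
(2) The probability of measuring |0111> is 0.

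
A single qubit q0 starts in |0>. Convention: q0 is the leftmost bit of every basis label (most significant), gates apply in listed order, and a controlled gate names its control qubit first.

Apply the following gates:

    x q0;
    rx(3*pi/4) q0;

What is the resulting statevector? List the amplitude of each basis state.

The final amplitudes are -I*sqrt(sqrt(2) + 2)/2 on |0>, sqrt(2 - sqrt(2))/2 on |1>.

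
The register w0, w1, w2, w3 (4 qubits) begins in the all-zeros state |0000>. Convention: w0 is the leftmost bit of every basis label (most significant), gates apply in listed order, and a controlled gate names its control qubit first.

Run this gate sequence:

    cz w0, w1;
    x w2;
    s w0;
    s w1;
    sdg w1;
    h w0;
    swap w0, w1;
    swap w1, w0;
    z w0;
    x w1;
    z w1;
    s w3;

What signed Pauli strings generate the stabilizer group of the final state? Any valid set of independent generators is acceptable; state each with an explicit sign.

One valid set of independent stabilizer generators is -XIII, -IZII, -IIZI, +IIIZ (any independent generating set of the same group is equally correct). Key observation: the block from step 4 through step 5 cancels to the identity and can be dropped.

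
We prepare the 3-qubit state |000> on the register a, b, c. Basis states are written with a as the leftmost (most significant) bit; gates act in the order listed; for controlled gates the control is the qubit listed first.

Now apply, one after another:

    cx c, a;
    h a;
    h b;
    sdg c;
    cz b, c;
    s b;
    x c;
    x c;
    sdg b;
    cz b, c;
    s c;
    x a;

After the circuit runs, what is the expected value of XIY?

The observable XIY averages to 0. Key observation: gates 4-11 undo each other exactly, leaving only the rest of the circuit to track.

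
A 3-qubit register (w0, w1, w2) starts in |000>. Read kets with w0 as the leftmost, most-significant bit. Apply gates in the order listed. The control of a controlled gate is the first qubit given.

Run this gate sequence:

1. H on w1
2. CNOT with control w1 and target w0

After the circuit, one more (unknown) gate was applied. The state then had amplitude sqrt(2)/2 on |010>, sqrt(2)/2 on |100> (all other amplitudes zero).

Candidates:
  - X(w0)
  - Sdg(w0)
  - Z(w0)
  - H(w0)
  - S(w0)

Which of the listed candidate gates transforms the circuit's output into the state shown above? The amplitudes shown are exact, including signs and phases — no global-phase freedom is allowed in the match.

The unique candidate consistent with the amplitudes is X(w0).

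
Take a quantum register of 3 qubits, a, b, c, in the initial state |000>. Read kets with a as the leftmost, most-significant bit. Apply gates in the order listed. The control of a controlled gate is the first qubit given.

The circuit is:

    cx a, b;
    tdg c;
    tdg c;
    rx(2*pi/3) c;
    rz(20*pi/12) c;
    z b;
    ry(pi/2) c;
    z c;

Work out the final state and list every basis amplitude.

The final amplitudes are (-sqrt(2) - sqrt(6)*exp(I*pi/6))*exp(I*pi/6)/4 on |000>, (sqrt(2) - sqrt(6)*exp(I*pi/6))*exp(I*pi/6)/4 on |001>, and 0 on every other basis state.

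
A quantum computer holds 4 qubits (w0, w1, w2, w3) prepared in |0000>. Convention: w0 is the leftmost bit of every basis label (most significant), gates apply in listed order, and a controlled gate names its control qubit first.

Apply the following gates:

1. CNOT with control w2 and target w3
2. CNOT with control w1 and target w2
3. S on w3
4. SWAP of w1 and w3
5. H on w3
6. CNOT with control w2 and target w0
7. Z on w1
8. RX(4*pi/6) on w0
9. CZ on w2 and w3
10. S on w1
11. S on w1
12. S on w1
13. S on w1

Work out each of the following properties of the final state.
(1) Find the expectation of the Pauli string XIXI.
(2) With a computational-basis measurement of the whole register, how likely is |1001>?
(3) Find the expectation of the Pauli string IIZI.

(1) In the final state, XIXI has expectation 0. Key observation: gates 10-13 undo each other exactly, leaving only the rest of the circuit to track.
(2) The probability of measuring |1001> is 3/8.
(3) The expectation value of IIZI is 1.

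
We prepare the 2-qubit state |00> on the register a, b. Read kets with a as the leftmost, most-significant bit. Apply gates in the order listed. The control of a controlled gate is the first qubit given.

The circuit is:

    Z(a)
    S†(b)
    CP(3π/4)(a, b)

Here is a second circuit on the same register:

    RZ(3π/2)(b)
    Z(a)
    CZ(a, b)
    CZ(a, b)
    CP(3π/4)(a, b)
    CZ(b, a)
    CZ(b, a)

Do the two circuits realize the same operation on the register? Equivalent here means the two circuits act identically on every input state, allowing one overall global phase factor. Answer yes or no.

Yes: on every input state the two circuits agree up to one overall phase factor.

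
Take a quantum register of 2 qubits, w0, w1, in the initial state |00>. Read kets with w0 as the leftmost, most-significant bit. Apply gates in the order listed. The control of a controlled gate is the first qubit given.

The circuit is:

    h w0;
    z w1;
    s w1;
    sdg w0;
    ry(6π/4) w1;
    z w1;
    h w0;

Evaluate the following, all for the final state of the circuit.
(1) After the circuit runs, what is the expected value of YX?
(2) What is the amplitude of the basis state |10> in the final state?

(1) In the final state, YX has expectation 1.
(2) The amplitude on |10> is sqrt(2)*(-1 - I)/4.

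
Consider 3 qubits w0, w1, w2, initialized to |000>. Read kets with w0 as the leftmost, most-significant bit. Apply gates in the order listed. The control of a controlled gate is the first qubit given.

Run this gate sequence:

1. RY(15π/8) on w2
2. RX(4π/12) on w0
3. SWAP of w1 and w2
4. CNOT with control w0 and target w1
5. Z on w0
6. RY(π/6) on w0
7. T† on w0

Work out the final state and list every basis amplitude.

After the circuit, the state carries amplitude -3*sqrt(2)*cos(pi/16)/8 - sqrt(6)*cos(pi/16)/8 - sqrt(6)*I*sin(pi/16)/8 + sqrt(2)*I*sin(pi/16)/8 on |000>, 0 on |001>, sqrt(6)*sin(pi/16)/8 + 3*sqrt(2)*sin(pi/16)/8 - sqrt(2)*I*cos(pi/16)/8 + sqrt(6)*I*cos(pi/16)/8 on |010>, 0 on |011>, sqrt(6)*exp(-I*pi/4)*cos(pi/16)/8 + sqrt(2)*I*exp(-I*pi/4)*sin(pi/16)/8 + sqrt(6)*I*exp(-I*pi/4)*sin(pi/16)/8 - 3*sqrt(2)*exp(-I*pi/4)*cos(pi/16)/8 on |100>, 0 on |101>, -sqrt(6)*I*exp(-I*pi/4)*cos(pi/16)/8 - sqrt(2)*I*exp(-I*pi/4)*cos(pi/16)/8 + 3*sqrt(2)*exp(-I*pi/4)*sin(pi/16)/8 - sqrt(6)*exp(-I*pi/4)*sin(pi/16)/8 on |110>, 0 on |111>.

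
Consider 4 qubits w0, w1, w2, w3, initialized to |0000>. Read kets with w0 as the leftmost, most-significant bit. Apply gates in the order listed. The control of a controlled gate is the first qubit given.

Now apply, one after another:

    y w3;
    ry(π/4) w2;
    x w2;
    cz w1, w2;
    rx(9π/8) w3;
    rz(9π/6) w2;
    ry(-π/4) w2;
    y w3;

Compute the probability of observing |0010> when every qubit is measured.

The probability of measuring |0010> is 3/8 - 3*sqrt(sqrt(2) + 2)/16.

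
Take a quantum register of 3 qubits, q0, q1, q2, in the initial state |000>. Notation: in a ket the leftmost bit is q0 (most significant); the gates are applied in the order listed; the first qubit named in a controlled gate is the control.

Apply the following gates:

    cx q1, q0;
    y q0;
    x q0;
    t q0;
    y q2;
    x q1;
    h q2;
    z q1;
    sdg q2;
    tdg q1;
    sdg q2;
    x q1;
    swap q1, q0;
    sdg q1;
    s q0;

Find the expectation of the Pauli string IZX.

In the final state, IZX has expectation 1.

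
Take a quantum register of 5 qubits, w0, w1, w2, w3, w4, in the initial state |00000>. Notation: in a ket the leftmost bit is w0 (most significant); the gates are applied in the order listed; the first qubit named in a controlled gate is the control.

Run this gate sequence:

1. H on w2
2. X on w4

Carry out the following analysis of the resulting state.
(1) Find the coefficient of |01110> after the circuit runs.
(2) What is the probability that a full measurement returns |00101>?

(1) The amplitude on |01110> is 0.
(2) The probability of measuring |00101> is 1/2.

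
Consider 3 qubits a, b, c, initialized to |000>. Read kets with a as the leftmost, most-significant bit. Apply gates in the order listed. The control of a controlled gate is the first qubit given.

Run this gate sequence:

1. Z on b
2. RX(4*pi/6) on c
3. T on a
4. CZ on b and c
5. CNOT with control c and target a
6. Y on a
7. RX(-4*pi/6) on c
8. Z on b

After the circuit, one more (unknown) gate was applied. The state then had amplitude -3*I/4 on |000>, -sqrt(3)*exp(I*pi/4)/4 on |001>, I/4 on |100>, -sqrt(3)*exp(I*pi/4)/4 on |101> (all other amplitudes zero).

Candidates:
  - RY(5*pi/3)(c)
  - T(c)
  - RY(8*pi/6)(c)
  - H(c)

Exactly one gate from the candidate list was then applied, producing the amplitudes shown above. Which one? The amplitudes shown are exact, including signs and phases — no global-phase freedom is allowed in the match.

It was T(c) that produced the state shown.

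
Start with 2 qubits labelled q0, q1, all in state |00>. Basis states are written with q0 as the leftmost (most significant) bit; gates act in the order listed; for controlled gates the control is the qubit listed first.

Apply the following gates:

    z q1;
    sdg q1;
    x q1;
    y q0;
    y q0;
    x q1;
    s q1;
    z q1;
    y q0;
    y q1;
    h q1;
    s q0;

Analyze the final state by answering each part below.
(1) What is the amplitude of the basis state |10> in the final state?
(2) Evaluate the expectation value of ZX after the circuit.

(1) The final state's coefficient on |10> equals -sqrt(2)*I/2.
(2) In the final state, ZX has expectation 1.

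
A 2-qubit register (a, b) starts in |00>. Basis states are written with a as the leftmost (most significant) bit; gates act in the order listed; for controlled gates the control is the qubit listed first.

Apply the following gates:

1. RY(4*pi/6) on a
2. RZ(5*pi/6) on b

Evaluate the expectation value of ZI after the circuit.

In the final state, ZI has expectation -1/2.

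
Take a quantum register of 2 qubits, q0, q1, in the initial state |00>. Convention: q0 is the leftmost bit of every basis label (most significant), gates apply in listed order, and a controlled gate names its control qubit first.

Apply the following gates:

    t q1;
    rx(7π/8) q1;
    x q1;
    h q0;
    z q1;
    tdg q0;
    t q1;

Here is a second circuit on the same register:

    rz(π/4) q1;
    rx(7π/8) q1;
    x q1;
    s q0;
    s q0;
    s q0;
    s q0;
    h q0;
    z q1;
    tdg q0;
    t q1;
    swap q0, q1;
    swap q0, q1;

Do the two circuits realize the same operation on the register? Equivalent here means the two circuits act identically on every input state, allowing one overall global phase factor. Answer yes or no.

Yes, they are equivalent — the unitaries differ by at most a global phase.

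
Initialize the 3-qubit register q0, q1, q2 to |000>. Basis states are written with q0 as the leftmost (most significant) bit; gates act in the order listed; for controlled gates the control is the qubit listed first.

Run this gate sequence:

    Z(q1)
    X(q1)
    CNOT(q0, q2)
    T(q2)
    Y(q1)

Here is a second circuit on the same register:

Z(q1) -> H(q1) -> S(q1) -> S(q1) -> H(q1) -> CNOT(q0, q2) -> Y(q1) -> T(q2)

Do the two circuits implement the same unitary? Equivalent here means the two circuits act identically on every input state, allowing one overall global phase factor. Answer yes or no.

Yes — the two circuits implement the same unitary up to a global phase.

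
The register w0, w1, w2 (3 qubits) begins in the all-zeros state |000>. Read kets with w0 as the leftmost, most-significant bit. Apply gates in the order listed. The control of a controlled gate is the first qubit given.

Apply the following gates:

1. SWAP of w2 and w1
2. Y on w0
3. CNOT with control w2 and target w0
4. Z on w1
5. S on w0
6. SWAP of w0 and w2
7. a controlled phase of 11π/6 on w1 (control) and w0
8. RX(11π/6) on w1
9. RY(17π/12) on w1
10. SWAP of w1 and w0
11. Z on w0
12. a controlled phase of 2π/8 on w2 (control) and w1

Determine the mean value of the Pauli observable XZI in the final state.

The observable XZI averages to sqrt(6)/8 + 3*sqrt(2)/8.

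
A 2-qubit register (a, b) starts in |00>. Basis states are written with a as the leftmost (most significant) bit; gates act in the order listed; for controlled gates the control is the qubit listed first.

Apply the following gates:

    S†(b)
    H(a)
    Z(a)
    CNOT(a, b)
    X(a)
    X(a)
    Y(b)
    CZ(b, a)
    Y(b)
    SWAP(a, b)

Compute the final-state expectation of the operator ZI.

The observable ZI averages to 0.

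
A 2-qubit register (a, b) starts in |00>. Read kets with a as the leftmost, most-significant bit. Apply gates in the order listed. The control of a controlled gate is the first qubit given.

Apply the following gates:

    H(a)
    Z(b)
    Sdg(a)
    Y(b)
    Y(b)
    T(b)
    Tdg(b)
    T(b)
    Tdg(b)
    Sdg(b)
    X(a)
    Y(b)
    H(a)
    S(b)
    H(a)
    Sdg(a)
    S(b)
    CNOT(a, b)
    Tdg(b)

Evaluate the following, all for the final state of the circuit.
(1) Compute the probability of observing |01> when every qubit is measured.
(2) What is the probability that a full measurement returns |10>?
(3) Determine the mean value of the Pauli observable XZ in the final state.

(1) Outcome |01> occurs with probability 1/2. Key observation: the block from step 6 through step 9 cancels to the identity and can be dropped.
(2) Outcome |10> occurs with probability 1/2.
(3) The observable XZ averages to 0.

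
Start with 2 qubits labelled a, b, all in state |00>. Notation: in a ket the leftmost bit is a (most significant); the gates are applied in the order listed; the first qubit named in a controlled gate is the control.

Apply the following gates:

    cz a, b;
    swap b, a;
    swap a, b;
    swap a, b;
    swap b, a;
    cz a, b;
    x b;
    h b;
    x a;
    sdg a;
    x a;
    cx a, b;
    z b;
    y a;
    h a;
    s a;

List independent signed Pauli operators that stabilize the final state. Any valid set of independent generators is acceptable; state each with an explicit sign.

The stabilizer group can be generated by -YI, +IX, among other valid generating sets. Key observation: gates 1-6 undo each other exactly, leaving only the rest of the circuit to track.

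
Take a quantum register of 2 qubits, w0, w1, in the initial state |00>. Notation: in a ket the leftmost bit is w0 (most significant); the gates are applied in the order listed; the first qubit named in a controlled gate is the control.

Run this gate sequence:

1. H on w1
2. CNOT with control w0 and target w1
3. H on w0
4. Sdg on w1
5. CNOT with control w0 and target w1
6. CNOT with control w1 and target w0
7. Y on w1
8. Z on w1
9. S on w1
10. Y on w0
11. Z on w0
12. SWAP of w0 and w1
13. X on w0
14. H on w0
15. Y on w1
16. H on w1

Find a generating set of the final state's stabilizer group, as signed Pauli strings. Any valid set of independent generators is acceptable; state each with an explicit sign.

One valid set of independent stabilizer generators is +YI, -IY (any independent generating set of the same group is equally correct).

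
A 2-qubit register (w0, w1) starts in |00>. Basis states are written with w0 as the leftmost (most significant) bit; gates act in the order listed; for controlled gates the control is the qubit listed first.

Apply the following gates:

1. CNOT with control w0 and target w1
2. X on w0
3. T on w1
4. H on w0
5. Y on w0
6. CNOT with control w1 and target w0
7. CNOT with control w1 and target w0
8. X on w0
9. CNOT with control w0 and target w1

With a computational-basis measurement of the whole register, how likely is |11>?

The probability of measuring |11> is 1/2.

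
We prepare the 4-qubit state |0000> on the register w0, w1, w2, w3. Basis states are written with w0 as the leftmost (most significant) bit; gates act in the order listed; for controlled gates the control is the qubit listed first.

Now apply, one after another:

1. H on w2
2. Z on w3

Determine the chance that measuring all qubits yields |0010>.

The probability of measuring |0010> is 1/2.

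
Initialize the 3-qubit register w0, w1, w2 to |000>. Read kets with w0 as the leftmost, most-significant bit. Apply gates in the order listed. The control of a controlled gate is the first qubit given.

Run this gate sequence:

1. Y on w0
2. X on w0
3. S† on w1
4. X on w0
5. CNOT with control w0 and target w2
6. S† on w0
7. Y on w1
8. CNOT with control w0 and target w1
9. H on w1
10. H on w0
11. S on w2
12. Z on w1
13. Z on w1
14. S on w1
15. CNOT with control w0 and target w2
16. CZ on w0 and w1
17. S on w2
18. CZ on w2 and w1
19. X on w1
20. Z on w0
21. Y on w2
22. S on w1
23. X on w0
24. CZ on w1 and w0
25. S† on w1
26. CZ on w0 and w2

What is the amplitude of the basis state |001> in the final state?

|001> carries amplitude -1/2 in the final state.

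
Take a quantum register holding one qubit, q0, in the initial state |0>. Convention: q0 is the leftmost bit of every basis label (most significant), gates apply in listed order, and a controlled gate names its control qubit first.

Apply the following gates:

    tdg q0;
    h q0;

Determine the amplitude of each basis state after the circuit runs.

The final amplitudes are sqrt(2)/2 on |0>, sqrt(2)/2 on |1>.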